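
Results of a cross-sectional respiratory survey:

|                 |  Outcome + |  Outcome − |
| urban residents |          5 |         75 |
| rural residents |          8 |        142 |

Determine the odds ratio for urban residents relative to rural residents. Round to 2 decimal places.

odds, urban residents = 5/75 = 0.0667
odds, rural residents = 8/142 = 0.0563
OR = 0.0667 / 0.0563 = 1.18

1.18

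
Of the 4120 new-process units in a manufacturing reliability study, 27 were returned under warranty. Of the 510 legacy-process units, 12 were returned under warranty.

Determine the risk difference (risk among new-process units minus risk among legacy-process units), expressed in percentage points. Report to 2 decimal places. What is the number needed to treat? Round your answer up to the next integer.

risk, new-process units = 27/4120 = 0.00655
risk, legacy-process units = 12/510 = 0.02353
risk difference = 0.00655 − 0.02353 = -0.01698 → -1.70 percentage points
absolute risk difference = 0.016976
1 / 0.016976 = 58.907 → round up → 59

RD = -1.70; NNT = 59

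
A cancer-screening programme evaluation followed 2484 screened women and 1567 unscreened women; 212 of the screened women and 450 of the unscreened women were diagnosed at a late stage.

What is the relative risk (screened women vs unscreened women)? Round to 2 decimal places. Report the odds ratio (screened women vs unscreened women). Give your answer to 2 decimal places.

risk, screened women = 212/2484 = 0.0853
risk, unscreened women = 450/1567 = 0.2872
RR = 0.0853 / 0.2872 = 0.30
OR = (212 × 1117) / (2272 × 450) = 236804/1022400 ≈ 0.23

RR = 0.30; OR = 0.23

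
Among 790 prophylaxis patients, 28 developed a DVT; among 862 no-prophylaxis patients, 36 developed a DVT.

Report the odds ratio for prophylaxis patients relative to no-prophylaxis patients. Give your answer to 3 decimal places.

OR = (28 × 826) / (762 × 36) = 23128/27432 ≈ 0.843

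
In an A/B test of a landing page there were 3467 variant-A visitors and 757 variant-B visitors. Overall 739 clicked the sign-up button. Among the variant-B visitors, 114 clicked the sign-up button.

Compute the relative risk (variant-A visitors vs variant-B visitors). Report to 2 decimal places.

RR = 1.20

variant-A visitors with the outcome: 739 − 114 = 625
variant-A visitors without the outcome: 3467 − 625 = 2842
variant-B visitors without the outcome: 757 − 114 = 643
risk, variant-A visitors = 625/3467 = 0.1803
risk, variant-B visitors = 114/757 = 0.1506
RR = 0.1803 / 0.1506 = 1.20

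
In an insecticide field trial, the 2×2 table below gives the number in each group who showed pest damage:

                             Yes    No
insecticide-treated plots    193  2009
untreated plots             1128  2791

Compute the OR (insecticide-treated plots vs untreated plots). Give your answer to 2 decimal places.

OR = (193 × 2791) / (2009 × 1128) = 538663/2266152 ≈ 0.24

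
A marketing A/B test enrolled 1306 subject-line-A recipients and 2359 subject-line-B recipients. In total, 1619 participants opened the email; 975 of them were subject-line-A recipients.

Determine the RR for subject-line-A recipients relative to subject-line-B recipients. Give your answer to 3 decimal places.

subject-line-A recipients without the outcome: 1306 − 975 = 331
subject-line-B recipients with the outcome: 1619 − 975 = 644
subject-line-B recipients without the outcome: 2359 − 644 = 1715
risk, subject-line-A recipients = 975/1306 = 0.7466
risk, subject-line-B recipients = 644/2359 = 0.2730
RR = 0.7466 / 0.2730 = 2.735

RR ≈ 2.735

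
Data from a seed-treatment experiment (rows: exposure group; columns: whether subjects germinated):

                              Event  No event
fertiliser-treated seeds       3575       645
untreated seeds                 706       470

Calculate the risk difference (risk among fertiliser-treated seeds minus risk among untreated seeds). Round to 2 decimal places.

risk, fertiliser-treated seeds = 3575/4220 = 0.8472
risk, untreated seeds = 706/1176 = 0.6003
risk difference = 0.8472 − 0.6003 = 0.25

0.25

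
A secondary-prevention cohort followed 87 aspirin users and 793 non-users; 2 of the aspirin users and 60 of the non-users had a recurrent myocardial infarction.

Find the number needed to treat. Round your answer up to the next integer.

risk, aspirin users = 2/87 = 0.022989
risk, non-users = 60/793 = 0.075662
absolute risk difference = 0.052674
1 / 0.052674 = 18.985 → round up → 19

NNT = 19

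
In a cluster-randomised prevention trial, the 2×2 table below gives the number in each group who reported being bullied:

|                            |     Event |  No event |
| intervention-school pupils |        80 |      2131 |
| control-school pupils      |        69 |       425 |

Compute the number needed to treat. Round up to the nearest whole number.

NNT: 10

risk, intervention-school pupils = 80/2211 = 0.036183
risk, control-school pupils = 69/494 = 0.139676
absolute risk difference = 0.103493
1 / 0.103493 = 9.662 → round up → 10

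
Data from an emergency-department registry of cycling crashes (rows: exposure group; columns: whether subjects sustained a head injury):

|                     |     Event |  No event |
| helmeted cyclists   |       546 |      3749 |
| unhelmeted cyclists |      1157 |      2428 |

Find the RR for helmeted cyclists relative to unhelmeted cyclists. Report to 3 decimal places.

0.394

risk, helmeted cyclists = 546/4295 = 0.1271
risk, unhelmeted cyclists = 1157/3585 = 0.3227
RR = 0.1271 / 0.3227 = 0.394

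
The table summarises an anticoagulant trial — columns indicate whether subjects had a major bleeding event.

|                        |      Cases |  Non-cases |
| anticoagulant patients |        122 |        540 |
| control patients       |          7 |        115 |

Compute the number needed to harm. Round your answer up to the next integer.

NNH: 8

risk, anticoagulant patients = 122/662 = 0.184290
risk, control patients = 7/122 = 0.057377
absolute risk difference = 0.126913
1 / 0.126913 = 7.879 → round up → 8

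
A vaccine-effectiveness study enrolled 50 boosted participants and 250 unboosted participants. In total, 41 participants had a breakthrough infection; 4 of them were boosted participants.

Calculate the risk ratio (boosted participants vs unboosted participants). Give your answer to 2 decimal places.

boosted participants without the outcome: 50 − 4 = 46
unboosted participants with the outcome: 41 − 4 = 37
unboosted participants without the outcome: 250 − 37 = 213
risk, boosted participants = 4/50 = 0.0800
risk, unboosted participants = 37/250 = 0.1480
RR = 0.0800 / 0.1480 = 0.54

RR = 0.54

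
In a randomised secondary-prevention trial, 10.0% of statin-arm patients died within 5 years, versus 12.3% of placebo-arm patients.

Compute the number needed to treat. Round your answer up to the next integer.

44

absolute risk difference = 0.023000
1 / 0.023000 = 43.478 → round up → 44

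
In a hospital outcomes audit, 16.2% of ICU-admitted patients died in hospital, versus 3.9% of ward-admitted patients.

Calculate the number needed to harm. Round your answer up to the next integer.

absolute risk difference = 0.123000
1 / 0.123000 = 8.130 → round up → 9

NNH = 9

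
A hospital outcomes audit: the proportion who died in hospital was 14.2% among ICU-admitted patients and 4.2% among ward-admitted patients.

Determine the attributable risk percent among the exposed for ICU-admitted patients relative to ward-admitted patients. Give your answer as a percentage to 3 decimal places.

AR% = (0.14200 − 0.04200) / 0.14200 = 0.7042 → 70.423%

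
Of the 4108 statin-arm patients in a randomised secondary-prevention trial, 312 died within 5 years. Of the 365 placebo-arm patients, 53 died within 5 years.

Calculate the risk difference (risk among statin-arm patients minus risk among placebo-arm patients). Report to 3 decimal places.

risk, statin-arm patients = 312/4108 = 0.0759
risk, placebo-arm patients = 53/365 = 0.1452
risk difference = 0.0759 − 0.1452 = -0.069

RD ≈ -0.069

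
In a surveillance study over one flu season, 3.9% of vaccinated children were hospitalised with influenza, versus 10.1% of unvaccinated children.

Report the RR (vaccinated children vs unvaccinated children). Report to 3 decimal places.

RR = 0.03900 / 0.10100 = 0.386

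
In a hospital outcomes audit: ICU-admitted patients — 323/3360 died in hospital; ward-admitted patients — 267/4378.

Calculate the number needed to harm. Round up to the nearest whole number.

29

risk, ICU-admitted patients = 323/3360 = 0.096131
risk, ward-admitted patients = 267/4378 = 0.060987
absolute risk difference = 0.035144
1 / 0.035144 = 28.454 → round up → 29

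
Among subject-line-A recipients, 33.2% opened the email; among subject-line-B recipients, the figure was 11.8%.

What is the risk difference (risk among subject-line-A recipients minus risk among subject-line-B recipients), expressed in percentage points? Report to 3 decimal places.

risk difference = 0.3320 − 0.1180 = 0.2140 → 21.400 percentage points

21.400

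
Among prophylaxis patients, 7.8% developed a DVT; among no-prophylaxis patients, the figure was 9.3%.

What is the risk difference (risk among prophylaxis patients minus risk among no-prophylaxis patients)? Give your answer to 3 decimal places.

risk difference = 0.0780 − 0.0930 = -0.015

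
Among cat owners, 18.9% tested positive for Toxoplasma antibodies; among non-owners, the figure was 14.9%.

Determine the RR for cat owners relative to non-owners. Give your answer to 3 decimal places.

RR = 0.1890 / 0.1490 = 1.268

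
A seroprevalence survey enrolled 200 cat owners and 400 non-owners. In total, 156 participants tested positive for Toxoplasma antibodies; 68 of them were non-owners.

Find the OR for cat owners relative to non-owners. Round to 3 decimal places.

cat owners with the outcome: 156 − 68 = 88
cat owners without the outcome: 200 − 88 = 112
non-owners without the outcome: 400 − 68 = 332
odds, cat owners = 88/112 = 0.7857
odds, non-owners = 68/332 = 0.2048
OR = 0.7857 / 0.2048 = 3.836

OR ≈ 3.836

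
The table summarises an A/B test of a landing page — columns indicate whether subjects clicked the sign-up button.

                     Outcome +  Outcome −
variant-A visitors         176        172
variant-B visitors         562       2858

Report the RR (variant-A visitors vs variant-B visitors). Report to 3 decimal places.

risk, variant-A visitors = 176/348 = 0.5057
risk, variant-B visitors = 562/3420 = 0.1643
RR = 0.5057 / 0.1643 = 3.078

RR ≈ 3.078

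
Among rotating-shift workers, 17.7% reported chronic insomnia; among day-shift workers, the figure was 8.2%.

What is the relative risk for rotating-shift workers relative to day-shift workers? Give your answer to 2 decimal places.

RR = 0.1770 / 0.0820 = 2.16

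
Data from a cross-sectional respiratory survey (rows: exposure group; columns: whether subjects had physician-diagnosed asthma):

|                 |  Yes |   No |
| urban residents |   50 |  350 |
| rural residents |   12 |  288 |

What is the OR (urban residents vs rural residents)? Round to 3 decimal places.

OR = (50 × 288) / (350 × 12) = 14400/4200 ≈ 3.429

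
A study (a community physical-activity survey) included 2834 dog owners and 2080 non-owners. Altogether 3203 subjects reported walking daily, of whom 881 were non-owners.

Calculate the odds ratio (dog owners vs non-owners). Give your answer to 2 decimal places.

dog owners with the outcome: 3203 − 881 = 2322
dog owners without the outcome: 2834 − 2322 = 512
non-owners without the outcome: 2080 − 881 = 1199
OR = (2322 × 1199) / (512 × 881) = 2784078/451072 ≈ 6.17

6.17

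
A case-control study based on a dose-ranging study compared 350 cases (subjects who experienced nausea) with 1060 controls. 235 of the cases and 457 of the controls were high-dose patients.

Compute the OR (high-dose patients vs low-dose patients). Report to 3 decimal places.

odds, high-dose patients = 235/457 = 0.5142
odds, low-dose patients = 115/603 = 0.1907
OR = 0.5142 / 0.1907 = 2.696

OR ≈ 2.696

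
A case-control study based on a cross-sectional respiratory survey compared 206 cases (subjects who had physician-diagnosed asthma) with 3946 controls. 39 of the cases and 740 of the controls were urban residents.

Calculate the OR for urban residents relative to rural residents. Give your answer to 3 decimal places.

OR = (39 × 3206) / (740 × 167) = 125034/123580 ≈ 1.012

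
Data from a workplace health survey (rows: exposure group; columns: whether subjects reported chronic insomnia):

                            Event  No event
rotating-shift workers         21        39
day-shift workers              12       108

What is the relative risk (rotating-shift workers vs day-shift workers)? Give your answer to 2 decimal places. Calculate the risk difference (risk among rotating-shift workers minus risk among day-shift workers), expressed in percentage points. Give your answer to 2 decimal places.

risk, rotating-shift workers = 21/60 = 0.3500
risk, day-shift workers = 12/120 = 0.1000
RR = 0.3500 / 0.1000 = 3.50
risk difference = 0.3500 − 0.1000 = 0.2500 → 25.00 percentage points

RR = 3.50; RD = 25.00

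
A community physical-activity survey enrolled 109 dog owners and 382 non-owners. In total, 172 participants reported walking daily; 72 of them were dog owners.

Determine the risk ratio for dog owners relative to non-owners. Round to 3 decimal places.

dog owners without the outcome: 109 − 72 = 37
non-owners with the outcome: 172 − 72 = 100
non-owners without the outcome: 382 − 100 = 282
risk, dog owners = 72/109 = 0.6606
risk, non-owners = 100/382 = 0.2618
RR = 0.6606 / 0.2618 = 2.523

2.523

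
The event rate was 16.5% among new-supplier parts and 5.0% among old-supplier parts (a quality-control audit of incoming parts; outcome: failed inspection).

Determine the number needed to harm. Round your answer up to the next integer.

9

absolute risk difference = 0.115000
1 / 0.115000 = 8.696 → round up → 9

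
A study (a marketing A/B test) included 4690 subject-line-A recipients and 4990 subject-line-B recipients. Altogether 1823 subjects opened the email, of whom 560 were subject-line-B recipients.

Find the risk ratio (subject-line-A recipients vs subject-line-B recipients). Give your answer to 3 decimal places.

subject-line-A recipients with the outcome: 1823 − 560 = 1263
subject-line-A recipients without the outcome: 4690 − 1263 = 3427
subject-line-B recipients without the outcome: 4990 − 560 = 4430
risk, subject-line-A recipients = 1263/4690 = 0.2693
risk, subject-line-B recipients = 560/4990 = 0.1122
RR = 0.2693 / 0.1122 = 2.400

RR ≈ 2.400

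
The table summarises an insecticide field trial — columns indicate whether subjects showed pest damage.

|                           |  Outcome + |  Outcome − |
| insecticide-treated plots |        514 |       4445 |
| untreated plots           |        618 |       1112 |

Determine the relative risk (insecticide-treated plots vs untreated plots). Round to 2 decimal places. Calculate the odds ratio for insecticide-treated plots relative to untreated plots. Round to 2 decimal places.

risk, insecticide-treated plots = 514/4959 = 0.1036
risk, untreated plots = 618/1730 = 0.3572
RR = 0.1036 / 0.3572 = 0.29
OR = (514 × 1112) / (4445 × 618) = 571568/2747010 ≈ 0.21

RR = 0.29; OR = 0.21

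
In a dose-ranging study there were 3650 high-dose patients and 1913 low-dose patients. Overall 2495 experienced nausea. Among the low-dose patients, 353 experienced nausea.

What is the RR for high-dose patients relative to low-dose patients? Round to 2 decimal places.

3.18

high-dose patients with the outcome: 2495 − 353 = 2142
high-dose patients without the outcome: 3650 − 2142 = 1508
low-dose patients without the outcome: 1913 − 353 = 1560
risk, high-dose patients = 2142/3650 = 0.5868
risk, low-dose patients = 353/1913 = 0.1845
RR = 0.5868 / 0.1845 = 3.18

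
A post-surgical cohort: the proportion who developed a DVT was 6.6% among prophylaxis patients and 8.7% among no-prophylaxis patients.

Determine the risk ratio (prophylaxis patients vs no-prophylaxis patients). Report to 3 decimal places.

RR = 0.0660 / 0.0870 = 0.759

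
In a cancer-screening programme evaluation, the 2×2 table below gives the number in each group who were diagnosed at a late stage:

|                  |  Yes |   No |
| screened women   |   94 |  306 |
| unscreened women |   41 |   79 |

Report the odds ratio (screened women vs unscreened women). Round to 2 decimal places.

0.59

odds, screened women = 94/306 = 0.3072
odds, unscreened women = 41/79 = 0.5190
OR = 0.3072 / 0.5190 = 0.59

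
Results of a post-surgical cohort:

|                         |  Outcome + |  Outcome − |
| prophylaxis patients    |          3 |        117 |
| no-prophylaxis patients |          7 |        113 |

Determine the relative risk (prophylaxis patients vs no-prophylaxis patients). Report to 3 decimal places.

risk, prophylaxis patients = 3/120 = 0.02500
risk, no-prophylaxis patients = 7/120 = 0.05833
RR = 0.02500 / 0.05833 = 0.429

0.429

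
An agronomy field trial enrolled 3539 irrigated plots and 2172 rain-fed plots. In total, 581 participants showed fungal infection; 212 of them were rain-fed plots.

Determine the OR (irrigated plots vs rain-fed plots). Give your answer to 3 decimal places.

irrigated plots with the outcome: 581 − 212 = 369
irrigated plots without the outcome: 3539 − 369 = 3170
rain-fed plots without the outcome: 2172 − 212 = 1960
odds, irrigated plots = 369/3170 = 0.1164
odds, rain-fed plots = 212/1960 = 0.1082
OR = 0.1164 / 0.1082 = 1.076

1.076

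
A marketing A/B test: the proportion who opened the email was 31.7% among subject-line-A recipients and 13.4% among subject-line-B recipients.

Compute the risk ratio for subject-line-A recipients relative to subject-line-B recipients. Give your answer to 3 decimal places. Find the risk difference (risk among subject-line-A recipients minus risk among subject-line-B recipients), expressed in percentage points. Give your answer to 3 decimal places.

RR = 0.3170 / 0.1340 = 2.366
risk difference = 0.3170 − 0.1340 = 0.1830 → 18.300 percentage points

RR = 2.366; RD = 18.300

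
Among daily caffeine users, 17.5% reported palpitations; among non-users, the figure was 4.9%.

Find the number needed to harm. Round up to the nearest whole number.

absolute risk difference = 0.126000
1 / 0.126000 = 7.937 → round up → 8

NNH ≈ 8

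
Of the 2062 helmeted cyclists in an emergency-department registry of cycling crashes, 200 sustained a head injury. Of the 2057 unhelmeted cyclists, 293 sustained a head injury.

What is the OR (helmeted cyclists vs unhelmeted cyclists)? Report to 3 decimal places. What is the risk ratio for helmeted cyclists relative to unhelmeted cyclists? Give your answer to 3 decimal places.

OR = 0.647; RR = 0.681

odds, helmeted cyclists = 200/1862 = 0.1074
odds, unhelmeted cyclists = 293/1764 = 0.1661
OR = 0.1074 / 0.1661 = 0.647
risk, helmeted cyclists = 200/2062 = 0.0970
risk, unhelmeted cyclists = 293/2057 = 0.1424
RR = 0.0970 / 0.1424 = 0.681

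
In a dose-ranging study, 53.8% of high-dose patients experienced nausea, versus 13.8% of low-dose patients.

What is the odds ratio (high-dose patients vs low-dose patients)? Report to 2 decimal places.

7.27

odds, high-dose patients = 0.5380/0.4620 = 1.1645
odds, low-dose patients = 0.1380/0.8620 = 0.1601
OR = 1.1645 / 0.1601 = 7.27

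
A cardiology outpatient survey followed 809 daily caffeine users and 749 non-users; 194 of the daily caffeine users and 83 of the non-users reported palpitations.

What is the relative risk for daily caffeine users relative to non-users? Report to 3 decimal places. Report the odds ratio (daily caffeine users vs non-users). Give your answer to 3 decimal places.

RR = 2.164; OR = 2.531

risk, daily caffeine users = 194/809 = 0.2398
risk, non-users = 83/749 = 0.1108
RR = 0.2398 / 0.1108 = 2.164
OR = (194 × 666) / (615 × 83) = 129204/51045 ≈ 2.531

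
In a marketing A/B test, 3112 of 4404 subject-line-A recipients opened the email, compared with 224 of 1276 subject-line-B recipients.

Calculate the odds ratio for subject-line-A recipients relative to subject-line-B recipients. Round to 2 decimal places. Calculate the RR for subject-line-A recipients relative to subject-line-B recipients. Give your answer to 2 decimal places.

OR = 11.31; RR = 4.03

OR = (3112 × 1052) / (1292 × 224) = 3273824/289408 ≈ 11.31
risk, subject-line-A recipients = 3112/4404 = 0.7066
risk, subject-line-B recipients = 224/1276 = 0.1755
RR = 0.7066 / 0.1755 = 4.03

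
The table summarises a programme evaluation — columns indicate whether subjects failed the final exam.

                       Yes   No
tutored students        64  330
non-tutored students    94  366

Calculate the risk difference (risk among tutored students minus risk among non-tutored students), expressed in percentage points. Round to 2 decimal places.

-4.19

risk, tutored students = 64/394 = 0.1624
risk, non-tutored students = 94/460 = 0.2043
risk difference = 0.1624 − 0.2043 = -0.0419 → -4.19 percentage points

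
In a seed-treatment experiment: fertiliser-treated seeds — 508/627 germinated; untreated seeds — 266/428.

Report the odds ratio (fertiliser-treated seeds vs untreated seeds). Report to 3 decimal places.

OR = (508 × 162) / (119 × 266) = 82296/31654 ≈ 2.600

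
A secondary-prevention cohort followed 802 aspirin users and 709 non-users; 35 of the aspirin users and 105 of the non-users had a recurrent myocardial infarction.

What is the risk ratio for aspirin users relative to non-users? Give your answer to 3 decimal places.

risk, aspirin users = 35/802 = 0.04364
risk, non-users = 105/709 = 0.14810
RR = 0.04364 / 0.14810 = 0.295

0.295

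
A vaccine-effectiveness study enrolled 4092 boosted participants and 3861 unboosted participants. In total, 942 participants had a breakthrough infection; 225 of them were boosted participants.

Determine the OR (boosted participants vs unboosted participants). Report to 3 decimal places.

boosted participants without the outcome: 4092 − 225 = 3867
unboosted participants with the outcome: 942 − 225 = 717
unboosted participants without the outcome: 3861 − 717 = 3144
OR = (225 × 3144) / (3867 × 717) = 707400/2772639 ≈ 0.255

OR: 0.255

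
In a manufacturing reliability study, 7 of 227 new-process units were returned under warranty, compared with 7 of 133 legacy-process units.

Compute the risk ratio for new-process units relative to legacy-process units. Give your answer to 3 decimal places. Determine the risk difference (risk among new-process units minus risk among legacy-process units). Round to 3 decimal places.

RR = 0.586; RD = -0.022

risk, new-process units = 7/227 = 0.03084
risk, legacy-process units = 7/133 = 0.05263
RR = 0.03084 / 0.05263 = 0.586
risk difference = 0.03084 − 0.05263 = -0.022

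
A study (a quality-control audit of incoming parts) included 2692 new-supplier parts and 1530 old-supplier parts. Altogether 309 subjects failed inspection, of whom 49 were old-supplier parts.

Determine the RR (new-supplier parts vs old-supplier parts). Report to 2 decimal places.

RR: 3.02

new-supplier parts with the outcome: 309 − 49 = 260
new-supplier parts without the outcome: 2692 − 260 = 2432
old-supplier parts without the outcome: 1530 − 49 = 1481
risk, new-supplier parts = 260/2692 = 0.09658
risk, old-supplier parts = 49/1530 = 0.03203
RR = 0.09658 / 0.03203 = 3.02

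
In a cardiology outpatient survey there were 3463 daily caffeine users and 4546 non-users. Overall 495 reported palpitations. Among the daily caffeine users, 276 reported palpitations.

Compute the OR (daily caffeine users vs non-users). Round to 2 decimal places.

daily caffeine users without the outcome: 3463 − 276 = 3187
non-users with the outcome: 495 − 276 = 219
non-users without the outcome: 4546 − 219 = 4327
odds, daily caffeine users = 276/3187 = 0.08660
odds, non-users = 219/4327 = 0.05061
OR = 0.08660 / 0.05061 = 1.71

OR ≈ 1.71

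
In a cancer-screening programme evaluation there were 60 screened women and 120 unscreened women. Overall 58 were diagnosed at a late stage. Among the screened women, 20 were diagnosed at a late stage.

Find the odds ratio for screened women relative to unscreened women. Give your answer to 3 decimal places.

OR = 1.079

screened women without the outcome: 60 − 20 = 40
unscreened women with the outcome: 58 − 20 = 38
unscreened women without the outcome: 120 − 38 = 82
OR = (20 × 82) / (40 × 38) = 1640/1520 ≈ 1.079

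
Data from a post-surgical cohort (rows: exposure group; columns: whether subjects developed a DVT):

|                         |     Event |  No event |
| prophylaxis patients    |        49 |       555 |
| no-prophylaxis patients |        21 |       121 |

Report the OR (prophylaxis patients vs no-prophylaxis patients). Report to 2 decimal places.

odds, prophylaxis patients = 49/555 = 0.0883
odds, no-prophylaxis patients = 21/121 = 0.1736
OR = 0.0883 / 0.1736 = 0.51

OR: 0.51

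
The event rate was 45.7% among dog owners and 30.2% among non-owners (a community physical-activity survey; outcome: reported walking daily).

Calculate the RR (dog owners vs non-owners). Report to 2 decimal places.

RR = 0.4570 / 0.3020 = 1.51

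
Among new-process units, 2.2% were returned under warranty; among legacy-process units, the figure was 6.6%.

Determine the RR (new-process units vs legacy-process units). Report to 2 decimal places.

RR = 0.02200 / 0.06600 = 0.33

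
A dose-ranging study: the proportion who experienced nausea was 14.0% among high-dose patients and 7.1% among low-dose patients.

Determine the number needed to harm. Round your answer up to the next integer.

absolute risk difference = 0.069000
1 / 0.069000 = 14.493 → round up → 15

15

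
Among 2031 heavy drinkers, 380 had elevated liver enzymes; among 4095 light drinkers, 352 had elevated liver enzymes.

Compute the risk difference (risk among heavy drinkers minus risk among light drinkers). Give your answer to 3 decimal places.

risk, heavy drinkers = 380/2031 = 0.1871
risk, light drinkers = 352/4095 = 0.0860
risk difference = 0.1871 − 0.0860 = 0.101

0.101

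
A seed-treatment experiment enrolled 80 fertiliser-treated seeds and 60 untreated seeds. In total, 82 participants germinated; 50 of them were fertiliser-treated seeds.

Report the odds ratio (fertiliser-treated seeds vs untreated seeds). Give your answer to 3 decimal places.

1.458

fertiliser-treated seeds without the outcome: 80 − 50 = 30
untreated seeds with the outcome: 82 − 50 = 32
untreated seeds without the outcome: 60 − 32 = 28
OR = (50 × 28) / (30 × 32) = 1400/960 ≈ 1.458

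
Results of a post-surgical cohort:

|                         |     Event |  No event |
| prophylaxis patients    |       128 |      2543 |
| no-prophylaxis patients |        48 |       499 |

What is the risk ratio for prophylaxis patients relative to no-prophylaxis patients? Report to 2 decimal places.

0.55

risk, prophylaxis patients = 128/2671 = 0.04792
risk, no-prophylaxis patients = 48/547 = 0.08775
RR = 0.04792 / 0.08775 = 0.55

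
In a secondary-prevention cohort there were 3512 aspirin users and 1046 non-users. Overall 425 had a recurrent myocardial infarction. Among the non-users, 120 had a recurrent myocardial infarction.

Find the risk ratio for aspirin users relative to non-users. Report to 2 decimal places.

aspirin users with the outcome: 425 − 120 = 305
aspirin users without the outcome: 3512 − 305 = 3207
non-users without the outcome: 1046 − 120 = 926
risk, aspirin users = 305/3512 = 0.0868
risk, non-users = 120/1046 = 0.1147
RR = 0.0868 / 0.1147 = 0.76

0.76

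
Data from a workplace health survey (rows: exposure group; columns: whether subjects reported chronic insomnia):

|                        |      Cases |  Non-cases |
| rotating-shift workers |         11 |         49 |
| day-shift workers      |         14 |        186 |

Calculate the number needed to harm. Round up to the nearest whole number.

risk, rotating-shift workers = 11/60 = 0.183333
risk, day-shift workers = 14/200 = 0.070000
absolute risk difference = 0.113333
1 / 0.113333 = 8.824 → round up → 9

NNH ≈ 9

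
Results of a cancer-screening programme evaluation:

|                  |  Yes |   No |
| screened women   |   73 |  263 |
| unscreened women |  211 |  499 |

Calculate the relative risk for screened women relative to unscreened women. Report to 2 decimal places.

0.73

risk, screened women = 73/336 = 0.2173
risk, unscreened women = 211/710 = 0.2972
RR = 0.2173 / 0.2972 = 0.73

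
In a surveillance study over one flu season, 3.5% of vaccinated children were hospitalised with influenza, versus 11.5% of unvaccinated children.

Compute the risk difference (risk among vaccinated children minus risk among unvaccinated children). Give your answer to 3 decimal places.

risk difference = 0.03500 − 0.11500 = -0.080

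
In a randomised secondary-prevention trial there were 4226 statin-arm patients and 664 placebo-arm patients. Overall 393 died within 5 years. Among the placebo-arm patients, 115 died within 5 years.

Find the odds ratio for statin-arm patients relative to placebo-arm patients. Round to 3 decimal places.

0.336

statin-arm patients with the outcome: 393 − 115 = 278
statin-arm patients without the outcome: 4226 − 278 = 3948
placebo-arm patients without the outcome: 664 − 115 = 549
odds, statin-arm patients = 278/3948 = 0.0704
odds, placebo-arm patients = 115/549 = 0.2095
OR = 0.0704 / 0.2095 = 0.336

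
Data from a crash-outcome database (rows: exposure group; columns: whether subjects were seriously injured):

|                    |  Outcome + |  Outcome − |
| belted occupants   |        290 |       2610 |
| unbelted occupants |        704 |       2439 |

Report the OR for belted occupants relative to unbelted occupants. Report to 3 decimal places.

odds, belted occupants = 290/2610 = 0.1111
odds, unbelted occupants = 704/2439 = 0.2886
OR = 0.1111 / 0.2886 = 0.385

OR: 0.385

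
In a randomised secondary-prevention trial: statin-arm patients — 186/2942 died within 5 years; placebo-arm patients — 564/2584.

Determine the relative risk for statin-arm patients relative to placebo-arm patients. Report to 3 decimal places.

risk, statin-arm patients = 186/2942 = 0.0632
risk, placebo-arm patients = 564/2584 = 0.2183
RR = 0.0632 / 0.2183 = 0.290

0.290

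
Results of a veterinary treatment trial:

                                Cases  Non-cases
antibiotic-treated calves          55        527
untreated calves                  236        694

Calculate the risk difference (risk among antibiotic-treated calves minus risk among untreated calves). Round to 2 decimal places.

risk, antibiotic-treated calves = 55/582 = 0.0945
risk, untreated calves = 236/930 = 0.2538
risk difference = 0.0945 − 0.2538 = -0.16

RD = -0.16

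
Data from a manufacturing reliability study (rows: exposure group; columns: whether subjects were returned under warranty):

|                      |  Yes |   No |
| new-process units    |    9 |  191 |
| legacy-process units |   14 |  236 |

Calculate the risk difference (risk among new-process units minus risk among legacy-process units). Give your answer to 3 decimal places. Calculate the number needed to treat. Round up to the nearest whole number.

RD = -0.011; NNT = 91

risk, new-process units = 9/200 = 0.04500
risk, legacy-process units = 14/250 = 0.05600
risk difference = 0.04500 − 0.05600 = -0.011
absolute risk difference = 0.011000
1 / 0.011000 = 90.909 → round up → 91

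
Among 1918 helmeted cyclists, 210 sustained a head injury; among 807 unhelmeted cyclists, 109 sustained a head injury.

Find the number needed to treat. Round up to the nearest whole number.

NNT ≈ 40

risk, helmeted cyclists = 210/1918 = 0.109489
risk, unhelmeted cyclists = 109/807 = 0.135068
absolute risk difference = 0.025579
1 / 0.025579 = 39.095 → round up → 40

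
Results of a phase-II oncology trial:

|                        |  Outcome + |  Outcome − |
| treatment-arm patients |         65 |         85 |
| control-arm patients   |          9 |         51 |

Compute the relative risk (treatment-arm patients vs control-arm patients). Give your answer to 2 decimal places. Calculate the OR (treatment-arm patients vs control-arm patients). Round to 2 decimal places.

risk, treatment-arm patients = 65/150 = 0.4333
risk, control-arm patients = 9/60 = 0.1500
RR = 0.4333 / 0.1500 = 2.89
OR = (65 × 51) / (85 × 9) = 3315/765 ≈ 4.33

RR = 2.89; OR = 4.33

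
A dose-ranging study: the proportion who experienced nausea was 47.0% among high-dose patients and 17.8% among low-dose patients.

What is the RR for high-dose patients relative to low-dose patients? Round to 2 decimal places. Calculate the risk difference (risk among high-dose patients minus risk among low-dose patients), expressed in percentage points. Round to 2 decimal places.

RR = 0.4700 / 0.1780 = 2.64
risk difference = 0.4700 − 0.1780 = 0.2920 → 29.20 percentage points

RR = 2.64; RD = 29.20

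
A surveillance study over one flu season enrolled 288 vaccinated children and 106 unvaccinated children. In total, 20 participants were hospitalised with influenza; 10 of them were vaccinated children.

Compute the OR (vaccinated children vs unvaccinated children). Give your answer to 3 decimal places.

OR: 0.345

vaccinated children without the outcome: 288 − 10 = 278
unvaccinated children with the outcome: 20 − 10 = 10
unvaccinated children without the outcome: 106 − 10 = 96
OR = (10 × 96) / (278 × 10) = 960/2780 ≈ 0.345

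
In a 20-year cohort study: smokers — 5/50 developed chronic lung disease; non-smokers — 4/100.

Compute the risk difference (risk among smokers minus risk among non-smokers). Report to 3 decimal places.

RD: 0.060

risk, smokers = 5/50 = 0.10000
risk, non-smokers = 4/100 = 0.04000
risk difference = 0.10000 − 0.04000 = 0.060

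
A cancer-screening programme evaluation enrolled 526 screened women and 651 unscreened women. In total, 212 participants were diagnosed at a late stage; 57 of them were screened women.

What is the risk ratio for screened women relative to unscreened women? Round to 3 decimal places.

screened women without the outcome: 526 − 57 = 469
unscreened women with the outcome: 212 − 57 = 155
unscreened women without the outcome: 651 − 155 = 496
risk, screened women = 57/526 = 0.1084
risk, unscreened women = 155/651 = 0.2381
RR = 0.1084 / 0.2381 = 0.455

RR: 0.455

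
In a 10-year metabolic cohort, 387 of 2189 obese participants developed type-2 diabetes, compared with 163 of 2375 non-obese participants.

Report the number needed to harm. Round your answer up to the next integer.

NNH = 10

risk, obese participants = 387/2189 = 0.176793
risk, non-obese participants = 163/2375 = 0.068632
absolute risk difference = 0.108161
1 / 0.108161 = 9.245 → round up → 10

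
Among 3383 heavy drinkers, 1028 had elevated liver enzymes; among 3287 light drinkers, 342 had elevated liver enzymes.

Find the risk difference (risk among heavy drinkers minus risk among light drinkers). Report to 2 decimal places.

0.20

risk, heavy drinkers = 1028/3383 = 0.3039
risk, light drinkers = 342/3287 = 0.1040
risk difference = 0.3039 − 0.1040 = 0.20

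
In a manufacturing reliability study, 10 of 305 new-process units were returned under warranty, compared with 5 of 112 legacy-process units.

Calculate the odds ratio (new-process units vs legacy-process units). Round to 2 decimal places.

odds, new-process units = 10/295 = 0.03390
odds, legacy-process units = 5/107 = 0.04673
OR = 0.03390 / 0.04673 = 0.73

0.73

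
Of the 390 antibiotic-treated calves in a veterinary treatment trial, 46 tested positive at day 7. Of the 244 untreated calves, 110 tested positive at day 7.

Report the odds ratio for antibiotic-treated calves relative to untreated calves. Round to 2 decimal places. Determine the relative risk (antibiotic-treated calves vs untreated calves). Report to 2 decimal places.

OR = (46 × 134) / (344 × 110) = 6164/37840 ≈ 0.16
risk, antibiotic-treated calves = 46/390 = 0.1179
risk, untreated calves = 110/244 = 0.4508
RR = 0.1179 / 0.4508 = 0.26

OR = 0.16; RR = 0.26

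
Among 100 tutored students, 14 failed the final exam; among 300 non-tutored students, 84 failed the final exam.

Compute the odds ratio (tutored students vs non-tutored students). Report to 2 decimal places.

odds, tutored students = 14/86 = 0.1628
odds, non-tutored students = 84/216 = 0.3889
OR = 0.1628 / 0.3889 = 0.42

OR ≈ 0.42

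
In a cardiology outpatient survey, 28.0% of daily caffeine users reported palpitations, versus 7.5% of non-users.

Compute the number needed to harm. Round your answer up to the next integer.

5

absolute risk difference = 0.205000
1 / 0.205000 = 4.878 → round up → 5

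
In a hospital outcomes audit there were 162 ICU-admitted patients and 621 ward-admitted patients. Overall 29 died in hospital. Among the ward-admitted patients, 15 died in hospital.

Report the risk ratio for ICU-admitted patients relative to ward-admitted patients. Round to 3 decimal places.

ICU-admitted patients with the outcome: 29 − 15 = 14
ICU-admitted patients without the outcome: 162 − 14 = 148
ward-admitted patients without the outcome: 621 − 15 = 606
risk, ICU-admitted patients = 14/162 = 0.08642
risk, ward-admitted patients = 15/621 = 0.02415
RR = 0.08642 / 0.02415 = 3.578

3.578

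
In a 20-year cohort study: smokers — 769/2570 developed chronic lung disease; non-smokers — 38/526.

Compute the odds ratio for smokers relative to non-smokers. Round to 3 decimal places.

OR = (769 × 488) / (1801 × 38) = 375272/68438 ≈ 5.483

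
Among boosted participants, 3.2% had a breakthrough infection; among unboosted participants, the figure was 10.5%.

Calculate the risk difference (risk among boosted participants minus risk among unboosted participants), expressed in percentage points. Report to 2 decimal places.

-7.30

risk difference = 0.03200 − 0.10500 = -0.07300 → -7.30 percentage points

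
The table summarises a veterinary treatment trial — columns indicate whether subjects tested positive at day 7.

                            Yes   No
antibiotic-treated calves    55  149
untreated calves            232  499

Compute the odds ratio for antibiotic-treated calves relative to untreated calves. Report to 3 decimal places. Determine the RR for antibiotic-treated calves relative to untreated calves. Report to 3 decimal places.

OR = 0.794; RR = 0.849

odds, antibiotic-treated calves = 55/149 = 0.3691
odds, untreated calves = 232/499 = 0.4649
OR = 0.3691 / 0.4649 = 0.794
risk, antibiotic-treated calves = 55/204 = 0.2696
risk, untreated calves = 232/731 = 0.3174
RR = 0.2696 / 0.3174 = 0.849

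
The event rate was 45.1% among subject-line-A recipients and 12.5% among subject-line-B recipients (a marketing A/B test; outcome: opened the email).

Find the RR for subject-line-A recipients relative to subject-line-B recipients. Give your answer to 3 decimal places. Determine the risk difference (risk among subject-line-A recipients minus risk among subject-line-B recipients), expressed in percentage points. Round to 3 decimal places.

RR = 3.608; RD = 32.600

RR = 0.4510 / 0.1250 = 3.608
risk difference = 0.4510 − 0.1250 = 0.3260 → 32.600 percentage points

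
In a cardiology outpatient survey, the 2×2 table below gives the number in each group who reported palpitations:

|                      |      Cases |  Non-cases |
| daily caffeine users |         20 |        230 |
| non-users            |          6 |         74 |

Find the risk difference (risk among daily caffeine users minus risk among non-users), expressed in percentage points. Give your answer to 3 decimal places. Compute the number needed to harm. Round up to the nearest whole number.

risk, daily caffeine users = 20/250 = 0.0800
risk, non-users = 6/80 = 0.0750
risk difference = 0.0800 − 0.0750 = 0.0050 → 0.500 percentage points
absolute risk difference = 0.005000
1 / 0.005000 = 200.000 → round up → 200

RD = 0.500; NNH = 200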